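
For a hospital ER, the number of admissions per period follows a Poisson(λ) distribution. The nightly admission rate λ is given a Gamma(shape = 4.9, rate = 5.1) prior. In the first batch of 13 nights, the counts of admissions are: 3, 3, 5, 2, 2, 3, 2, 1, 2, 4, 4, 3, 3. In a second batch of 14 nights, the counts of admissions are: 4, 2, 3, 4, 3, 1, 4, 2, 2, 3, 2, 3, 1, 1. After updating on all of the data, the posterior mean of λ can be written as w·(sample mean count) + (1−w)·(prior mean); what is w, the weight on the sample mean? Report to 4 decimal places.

0.8411

With a Gamma(shape α, rate β) prior, the Poisson likelihood is conjugate: the posterior is Gamma(α + ΣXᵢ, β + n).
Total number of nights: n = 13 + 14 = 27.
Posterior mean = (α₀+S)/(β₀+n) = [n/(β₀+n)]·(S/n) + [β₀/(β₀+n)]·(α₀/β₀), so only n and β₀ enter the weight.
Weight on data w = n/(β₀+n) = 27/(5.1+27) = 27/32.1 = 0.8411.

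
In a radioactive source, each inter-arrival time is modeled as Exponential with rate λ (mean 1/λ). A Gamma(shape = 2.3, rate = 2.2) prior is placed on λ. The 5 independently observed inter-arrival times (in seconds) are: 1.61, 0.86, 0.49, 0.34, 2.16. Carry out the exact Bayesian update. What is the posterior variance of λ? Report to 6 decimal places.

With a Gamma(shape α, rate β) prior on the exponential rate λ, the posterior after n observations with total T = Σxᵢ is Gamma(α+n, β+T).
Sum of observations T = 5.46 seconds; n = 5.
Posterior: Gamma(2.3+5, 2.2+5.46) = Gamma(7.3, 7.66).
Var = α/β² = 0.124413.

0.124413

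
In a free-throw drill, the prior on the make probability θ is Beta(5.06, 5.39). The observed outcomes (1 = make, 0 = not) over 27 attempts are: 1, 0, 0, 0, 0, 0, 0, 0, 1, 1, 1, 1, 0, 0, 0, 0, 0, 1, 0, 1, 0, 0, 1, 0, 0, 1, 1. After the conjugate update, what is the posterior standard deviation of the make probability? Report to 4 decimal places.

The Beta prior is conjugate to a Binomial/Bernoulli likelihood; the update adds successes to α and failures to β.
Posterior: Beta(α+k, β+n−k) = Beta(5.06+10, 5.39+17) = Beta(15.06, 22.39).
Var = αβ/((α+β)²(α+β+1)) = 15.06·22.39/(37.45²·38.45) = 0.00625287; SD = √0.00625287 = 0.0791.

0.0791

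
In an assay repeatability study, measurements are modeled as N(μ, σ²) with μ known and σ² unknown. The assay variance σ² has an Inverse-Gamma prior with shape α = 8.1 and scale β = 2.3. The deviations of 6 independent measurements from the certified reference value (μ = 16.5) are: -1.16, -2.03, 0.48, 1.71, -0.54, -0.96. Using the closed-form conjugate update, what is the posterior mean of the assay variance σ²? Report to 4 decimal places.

With known mean μ and an Inverse-Gamma(α, β) prior on σ², the Normal likelihood is conjugate: posterior is Inv-Gamma(α + n/2, β + Σ(xᵢ−μ)²/2).
Σ(xᵢ−μ)² = (-1.16)² + (-2.03)² + (0.48)² + (1.71)² + (-0.54)² + (-0.96)² = 9.8342.
Posterior: Inv-Gamma(8.1 + 6/2, 2.3 + 9.8342/2) = Inv-Gamma(11.10, 7.21710).
E[σ²|data] = β/(α−1) = 7.21710/10.10 = 0.7146.

0.7146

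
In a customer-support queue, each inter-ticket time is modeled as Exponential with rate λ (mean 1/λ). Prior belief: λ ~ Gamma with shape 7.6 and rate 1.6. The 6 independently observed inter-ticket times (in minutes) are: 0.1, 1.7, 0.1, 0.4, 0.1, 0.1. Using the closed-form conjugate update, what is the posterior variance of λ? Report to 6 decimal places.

With a Gamma(shape α, rate β) prior on the exponential rate λ, the posterior after n observations with total T = Σxᵢ is Gamma(α+n, β+T).
Sum of observations T = 2.5 minutes; n = 6.
Posterior: Gamma(7.6+6, 1.6+2.5) = Gamma(13.6, 4.1).
Var = α/β² = 0.809042.

0.809042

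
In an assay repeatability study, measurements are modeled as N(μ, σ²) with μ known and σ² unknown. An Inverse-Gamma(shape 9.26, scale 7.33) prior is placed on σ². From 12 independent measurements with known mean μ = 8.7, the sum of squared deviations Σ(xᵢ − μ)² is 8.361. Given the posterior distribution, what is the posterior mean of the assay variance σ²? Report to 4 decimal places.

0.8072

With known mean μ and an Inverse-Gamma(α, β) prior on σ², the Normal likelihood is conjugate: posterior is Inv-Gamma(α + n/2, β + Σ(xᵢ−μ)²/2).
Posterior: Inv-Gamma(9.26 + 12/2, 7.33 + 8.361/2) = Inv-Gamma(15.26, 11.5105).
E[σ²|data] = β/(α−1) = 11.5105/14.26 = 0.8072.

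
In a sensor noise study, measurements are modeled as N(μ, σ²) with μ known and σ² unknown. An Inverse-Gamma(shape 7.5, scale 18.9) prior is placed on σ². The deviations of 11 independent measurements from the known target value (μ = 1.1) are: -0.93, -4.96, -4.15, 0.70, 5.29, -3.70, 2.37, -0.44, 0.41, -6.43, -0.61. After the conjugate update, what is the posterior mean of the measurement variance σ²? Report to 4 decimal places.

7.0979

With known mean μ and an Inverse-Gamma(α, β) prior on σ², the Normal likelihood is conjugate: posterior is Inv-Gamma(α + n/2, β + Σ(xᵢ−μ)²/2).
Σ(xᵢ−μ)² = (-0.93)² + (-4.96)² + (-4.15)² + (0.70)² + (5.29)² + (-3.70)² + (2.37)² + (-0.44)² + (0.41)² + (-6.43)² + (-0.61)² = 132.5487.
Posterior: Inv-Gamma(7.5 + 11/2, 18.9 + 132.5487/2) = Inv-Gamma(13.00, 85.17435).
E[σ²|data] = β/(α−1) = 85.17435/12.00 = 7.0979.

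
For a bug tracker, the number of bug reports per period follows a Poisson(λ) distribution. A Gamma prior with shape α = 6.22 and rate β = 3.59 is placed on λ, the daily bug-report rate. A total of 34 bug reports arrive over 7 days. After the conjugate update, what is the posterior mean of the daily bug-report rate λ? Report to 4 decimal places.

With a Gamma(shape α, rate β) prior, the Poisson likelihood is conjugate: the posterior is Gamma(α + ΣXᵢ, β + n).
Posterior: Gamma(α+S, β+n) = Gamma(6.22+34, 3.59+7) = Gamma(40.22, 10.59).
Posterior mean = α/β = 40.22/10.59 = 3.7979.

3.7979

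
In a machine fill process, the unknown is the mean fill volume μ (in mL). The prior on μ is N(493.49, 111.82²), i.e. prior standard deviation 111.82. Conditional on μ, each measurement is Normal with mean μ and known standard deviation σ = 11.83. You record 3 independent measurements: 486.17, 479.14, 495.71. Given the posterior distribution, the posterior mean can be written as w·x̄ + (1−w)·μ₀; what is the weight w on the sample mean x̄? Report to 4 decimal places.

0.9963

For Normal data with known variance σ², a Normal(μ₀, σ₀²) prior on μ is conjugate. Posterior precision = 1/σ₀² + n/σ²; posterior mean is the precision-weighted average of μ₀ and x̄.
σ₀² = 111.82² = 12503.7124, σ² = 11.83² = 139.9489. Prior precision 1/σ₀² = 1/12503.7124; data precision n/σ² = 3/139.9489.
w = (n/σ²)/(1/σ₀² + n/σ²) = n·σ₀²/(σ² + n·σ₀²) = 3·12503.7124/(139.9489 + 3·12503.7124) = 37511.1372/37651.0861 = 0.9963.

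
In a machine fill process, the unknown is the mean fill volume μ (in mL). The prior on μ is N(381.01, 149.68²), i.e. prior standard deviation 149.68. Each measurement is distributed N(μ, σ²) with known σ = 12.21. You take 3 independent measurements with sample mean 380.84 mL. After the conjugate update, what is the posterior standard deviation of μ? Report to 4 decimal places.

7.0416

For Normal data with known variance σ², a Normal(μ₀, σ₀²) prior on μ is conjugate. Posterior precision = 1/σ₀² + n/σ²; posterior mean is the precision-weighted average of μ₀ and x̄.
σ₀² = 149.68² = 22404.1024, σ² = 12.21² = 149.0841; σ² + n·σ₀² = 149.0841 + 3·22404.1024 = 67361.3913.
Posterior precision = 1/σ₀² + n/σ² = 1/22404.1024 + 3/149.0841 = (σ² + n·σ₀²)/(σ₀²σ²) = 67361.3913/(22404.1024·149.0841); posterior variance σₙ² = σ₀²σ²/(σ² + n·σ₀²) = 22404.1024·149.0841/67361.3913 = 49.584716.
Posterior SD = √σₙ² = √(22404.1024·149.0841/67361.3913) = 7.0416.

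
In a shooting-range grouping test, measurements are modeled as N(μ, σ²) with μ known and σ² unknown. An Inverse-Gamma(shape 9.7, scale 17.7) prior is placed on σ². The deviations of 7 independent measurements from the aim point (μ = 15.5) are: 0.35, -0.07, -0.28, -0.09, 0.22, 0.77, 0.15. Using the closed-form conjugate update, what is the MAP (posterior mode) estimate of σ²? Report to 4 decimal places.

1.2774

With known mean μ and an Inverse-Gamma(α, β) prior on σ², the Normal likelihood is conjugate: posterior is Inv-Gamma(α + n/2, β + Σ(xᵢ−μ)²/2).
Σ(xᵢ−μ)² = (0.35)² + (-0.07)² + (-0.28)² + (-0.09)² + (0.22)² + (0.77)² + (0.15)² = 0.8777.
Posterior: Inv-Gamma(9.7 + 7/2, 17.7 + 0.8777/2) = Inv-Gamma(13.20, 18.13885).
Mode = β/(α+1) = 18.13885/14.20 = 1.2774.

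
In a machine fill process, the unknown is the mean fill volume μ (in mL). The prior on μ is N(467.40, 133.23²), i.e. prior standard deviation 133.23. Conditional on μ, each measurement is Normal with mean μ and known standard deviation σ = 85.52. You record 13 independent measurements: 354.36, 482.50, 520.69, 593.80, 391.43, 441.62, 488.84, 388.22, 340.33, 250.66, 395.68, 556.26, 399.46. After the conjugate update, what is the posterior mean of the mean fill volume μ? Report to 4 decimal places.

For Normal data with known variance σ², a Normal(μ₀, σ₀²) prior on μ is conjugate. Posterior precision = 1/σ₀² + n/σ²; posterior mean is the precision-weighted average of μ₀ and x̄.
Σxᵢ = 354.36 + 482.50 + 520.69 + 593.80 + 391.43 + 441.62 + 488.84 + 388.22 + 340.33 + 250.66 + 395.68 + 556.26 + 399.46 = 5603.85, so n·x̄ = 5603.85.
σ₀² = 133.23² = 17750.2329, σ² = 85.52² = 7313.6704; σ² + n·σ₀² = 7313.6704 + 13·17750.2329 = 238066.6981.
Posterior mean = (μ₀/σ₀² + n·x̄/σ²)/(1/σ₀² + n/σ²) = (σ²·μ₀ + σ₀²·n·x̄)/(σ² + n·σ₀²) = (7313.6704·467.40 + 17750.2329·5603.85)/238066.6981 = 102888052.181625/238066.6981 = 432.1816.

432.1816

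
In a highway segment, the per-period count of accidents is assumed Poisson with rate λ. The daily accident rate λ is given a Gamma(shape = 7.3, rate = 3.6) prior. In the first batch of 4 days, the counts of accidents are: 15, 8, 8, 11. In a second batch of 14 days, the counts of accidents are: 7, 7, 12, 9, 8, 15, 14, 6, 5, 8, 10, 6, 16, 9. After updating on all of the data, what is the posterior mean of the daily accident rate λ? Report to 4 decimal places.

8.3935

With a Gamma(shape α, rate β) prior, the Poisson likelihood is conjugate: the posterior is Gamma(α + ΣXᵢ, β + n).
Batch 1: sum of counts S = 42 over n = 4 days.
After batch 1: Gamma(α+S, β+n) = Gamma(7.3+42, 3.6+4) = Gamma(49.3, 7.6).
Batch 2: sum of counts S = 132 over n = 14 days.
After batch 2: Gamma(α+S, β+n) = Gamma(49.3+132, 7.6+14) = Gamma(181.3, 21.6).
Posterior mean = α/β = 181.3/21.6 = 8.3935.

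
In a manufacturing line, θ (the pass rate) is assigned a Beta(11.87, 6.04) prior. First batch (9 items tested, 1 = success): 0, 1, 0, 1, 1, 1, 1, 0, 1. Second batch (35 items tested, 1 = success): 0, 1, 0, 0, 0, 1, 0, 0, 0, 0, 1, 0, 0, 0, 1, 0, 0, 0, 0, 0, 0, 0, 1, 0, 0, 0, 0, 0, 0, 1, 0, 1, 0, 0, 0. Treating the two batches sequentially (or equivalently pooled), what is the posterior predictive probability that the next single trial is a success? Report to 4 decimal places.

The Beta prior is conjugate to a Binomial/Bernoulli likelihood; the update adds successes to α and failures to β.
After batch 1: Beta(11.87+6, 6.04+3) = Beta(17.87, 9.04).
After batch 2: Beta(17.87+7, 9.04+28) = Beta(24.87, 37.04).
For a single future Bernoulli trial, P(success | data) = α/(α+β) = 0.4017.

0.4017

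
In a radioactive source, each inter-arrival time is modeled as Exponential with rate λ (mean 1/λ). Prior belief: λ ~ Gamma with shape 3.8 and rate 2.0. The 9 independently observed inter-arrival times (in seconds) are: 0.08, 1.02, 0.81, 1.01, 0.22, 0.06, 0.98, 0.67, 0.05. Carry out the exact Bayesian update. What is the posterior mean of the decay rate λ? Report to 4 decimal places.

1.8551

With a Gamma(shape α, rate β) prior on the exponential rate λ, the posterior after n observations with total T = Σxᵢ is Gamma(α+n, β+T).
Sum of observations T = 4.90 seconds; n = 9.
Posterior: Gamma(3.8+9, 2.0+4.90) = Gamma(12.8, 6.90).
Posterior mean of λ = α/β = 12.8/6.90 = 1.8551.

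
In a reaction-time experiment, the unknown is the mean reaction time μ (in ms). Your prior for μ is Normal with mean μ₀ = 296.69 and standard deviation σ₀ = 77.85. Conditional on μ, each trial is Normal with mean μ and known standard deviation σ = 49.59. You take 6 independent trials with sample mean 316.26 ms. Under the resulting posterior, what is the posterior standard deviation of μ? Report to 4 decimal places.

19.5934

For Normal data with known variance σ², a Normal(μ₀, σ₀²) prior on μ is conjugate. Posterior precision = 1/σ₀² + n/σ²; posterior mean is the precision-weighted average of μ₀ and x̄.
σ₀² = 77.85² = 6060.6225, σ² = 49.59² = 2459.1681; σ² + n·σ₀² = 2459.1681 + 6·6060.6225 = 38822.9031.
Posterior precision = 1/σ₀² + n/σ² = 1/6060.6225 + 6/2459.1681 = (σ² + n·σ₀²)/(σ₀²σ²) = 38822.9031/(6060.6225·2459.1681); posterior variance σₙ² = σ₀²σ²/(σ² + n·σ₀²) = 6060.6225·2459.1681/38822.9031 = 383.899408.
Posterior SD = √σₙ² = √(6060.6225·2459.1681/38822.9031) = 19.5934.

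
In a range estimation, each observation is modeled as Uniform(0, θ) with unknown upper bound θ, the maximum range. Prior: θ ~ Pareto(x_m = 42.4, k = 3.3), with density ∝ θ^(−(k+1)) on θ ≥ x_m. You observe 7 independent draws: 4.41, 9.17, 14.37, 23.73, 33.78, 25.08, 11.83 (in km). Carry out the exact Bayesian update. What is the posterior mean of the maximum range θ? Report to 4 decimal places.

46.9591

A Pareto(scale x_m, shape k) prior on the upper bound θ of Uniform(0, θ) is conjugate: posterior is Pareto(max(x_m, max xᵢ), k + n).
Sample maximum = 33.78; prior scale x_m = 42.4 → posterior scale = max = 42.40.
Posterior shape = 3.3 + 7 = 10.3.
E[θ|data] = k·x_m/(k−1) = 10.3·42.40/9.3 = 46.9591.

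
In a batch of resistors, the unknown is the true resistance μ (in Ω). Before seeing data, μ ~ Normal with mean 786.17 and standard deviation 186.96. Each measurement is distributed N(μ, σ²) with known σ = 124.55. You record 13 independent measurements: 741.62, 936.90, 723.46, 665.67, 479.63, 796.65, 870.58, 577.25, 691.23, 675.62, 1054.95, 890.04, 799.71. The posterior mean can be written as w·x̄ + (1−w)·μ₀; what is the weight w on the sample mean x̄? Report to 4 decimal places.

For Normal data with known variance σ², a Normal(μ₀, σ₀²) prior on μ is conjugate. Posterior precision = 1/σ₀² + n/σ²; posterior mean is the precision-weighted average of μ₀ and x̄.
σ₀² = 186.96² = 34954.0416, σ² = 124.55² = 15512.7025. Prior precision 1/σ₀² = 1/34954.0416; data precision n/σ² = 13/15512.7025.
w = (n/σ²)/(1/σ₀² + n/σ²) = n·σ₀²/(σ² + n·σ₀²) = 13·34954.0416/(15512.7025 + 13·34954.0416) = 454402.5408/469915.2433 = 0.9670.

0.9670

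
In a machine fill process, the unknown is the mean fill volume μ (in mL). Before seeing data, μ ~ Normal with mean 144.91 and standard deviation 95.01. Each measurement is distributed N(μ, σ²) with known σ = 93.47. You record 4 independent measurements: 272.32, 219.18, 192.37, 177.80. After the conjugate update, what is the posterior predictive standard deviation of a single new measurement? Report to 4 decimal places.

For Normal data with known variance σ², a Normal(μ₀, σ₀²) prior on μ is conjugate. Posterior precision = 1/σ₀² + n/σ²; posterior mean is the precision-weighted average of μ₀ and x̄.
σ₀² = 95.01² = 9026.9001, σ² = 93.47² = 8736.6409; σ² + n·σ₀² = 8736.6409 + 4·9026.9001 = 44844.2413.
Posterior precision = 1/σ₀² + n/σ² = 1/9026.9001 + 4/8736.6409 = (σ² + n·σ₀²)/(σ₀²σ²) = 44844.2413/(9026.9001·8736.6409); posterior variance σₙ² = σ₀²σ²/(σ² + n·σ₀²) = 9026.9001·8736.6409/44844.2413 = 1758.637951.
Predictive variance for one new observation = σₙ² + σ² = 9026.9001·8736.6409/44844.2413 + 8736.6409 = σ²·(σ₀² + 44844.2413)/44844.2413 = 8736.6409·53871.1414/44844.2413 = 10495.278851; SD = √(8736.6409·53871.1414/44844.2413) = 102.4465.

102.4465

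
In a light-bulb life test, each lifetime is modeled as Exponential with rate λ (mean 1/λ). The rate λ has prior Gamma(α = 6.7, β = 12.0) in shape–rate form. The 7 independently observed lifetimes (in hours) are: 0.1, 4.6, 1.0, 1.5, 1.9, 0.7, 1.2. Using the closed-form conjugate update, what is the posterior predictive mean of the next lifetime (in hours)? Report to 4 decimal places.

1.8110

With a Gamma(shape α, rate β) prior on the exponential rate λ, the posterior after n observations with total T = Σxᵢ is Gamma(α+n, β+T).
Sum of observations T = 11.0 hours; n = 7.
Posterior: Gamma(6.7+7, 12.0+11.0) = Gamma(13.7, 23.0).
The predictive distribution for the next observation is Lomax; its mean is β/(α−1) = 23.0/12.7 = 1.8110.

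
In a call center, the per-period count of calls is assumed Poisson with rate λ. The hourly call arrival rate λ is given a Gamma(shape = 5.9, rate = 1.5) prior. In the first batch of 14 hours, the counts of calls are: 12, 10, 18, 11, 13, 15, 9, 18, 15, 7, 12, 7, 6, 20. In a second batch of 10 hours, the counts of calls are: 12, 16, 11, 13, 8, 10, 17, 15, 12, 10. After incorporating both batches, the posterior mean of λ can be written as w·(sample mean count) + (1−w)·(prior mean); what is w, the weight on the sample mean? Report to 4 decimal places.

0.9412

With a Gamma(shape α, rate β) prior, the Poisson likelihood is conjugate: the posterior is Gamma(α + ΣXᵢ, β + n).
Total number of hours: n = 14 + 10 = 24.
Posterior mean = (α₀+S)/(β₀+n) = [n/(β₀+n)]·(S/n) + [β₀/(β₀+n)]·(α₀/β₀), so only n and β₀ enter the weight.
Weight on data w = n/(β₀+n) = 24/(1.5+24) = 24/25.5 = 0.9412.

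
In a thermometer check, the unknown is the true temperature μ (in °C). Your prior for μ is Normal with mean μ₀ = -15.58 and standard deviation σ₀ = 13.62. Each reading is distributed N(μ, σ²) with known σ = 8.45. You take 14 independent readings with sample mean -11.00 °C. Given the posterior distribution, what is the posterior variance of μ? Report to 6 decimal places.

For Normal data with known variance σ², a Normal(μ₀, σ₀²) prior on μ is conjugate. Posterior precision = 1/σ₀² + n/σ²; posterior mean is the precision-weighted average of μ₀ and x̄.
σ₀² = 13.62² = 185.5044, σ² = 8.45² = 71.4025; σ² + n·σ₀² = 71.4025 + 14·185.5044 = 2668.4641.
Posterior precision = 1/σ₀² + n/σ² = 1/185.5044 + 14/71.4025 = (σ² + n·σ₀²)/(σ₀²σ²) = 2668.4641/(185.5044·71.4025); posterior variance σₙ² = σ₀²σ²/(σ² + n·σ₀²) = 185.5044·71.4025/2668.4641 = 4.963708.

4.963708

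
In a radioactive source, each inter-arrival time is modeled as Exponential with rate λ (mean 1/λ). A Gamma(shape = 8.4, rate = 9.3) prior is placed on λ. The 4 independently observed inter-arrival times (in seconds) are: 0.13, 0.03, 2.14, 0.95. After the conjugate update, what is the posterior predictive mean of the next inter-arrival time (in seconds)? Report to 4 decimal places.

With a Gamma(shape α, rate β) prior on the exponential rate λ, the posterior after n observations with total T = Σxᵢ is Gamma(α+n, β+T).
Sum of observations T = 3.25 seconds; n = 4.
Posterior: Gamma(8.4+4, 9.3+3.25) = Gamma(12.4, 12.55).
The predictive distribution for the next observation is Lomax; its mean is β/(α−1) = 12.55/11.4 = 1.1009.

1.1009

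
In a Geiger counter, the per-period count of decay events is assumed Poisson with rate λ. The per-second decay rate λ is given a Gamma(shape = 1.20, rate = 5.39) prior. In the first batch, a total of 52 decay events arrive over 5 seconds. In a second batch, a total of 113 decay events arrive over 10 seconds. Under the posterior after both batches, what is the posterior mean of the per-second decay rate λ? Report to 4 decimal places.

With a Gamma(shape α, rate β) prior, the Poisson likelihood is conjugate: the posterior is Gamma(α + ΣXᵢ, β + n).
After batch 1: Gamma(α+S, β+n) = Gamma(1.20+52, 5.39+5) = Gamma(53.20, 10.39).
After batch 2: Gamma(α+S, β+n) = Gamma(53.20+113, 10.39+10) = Gamma(166.20, 20.39).
Posterior mean = α/β = 166.20/20.39 = 8.1511.

8.1511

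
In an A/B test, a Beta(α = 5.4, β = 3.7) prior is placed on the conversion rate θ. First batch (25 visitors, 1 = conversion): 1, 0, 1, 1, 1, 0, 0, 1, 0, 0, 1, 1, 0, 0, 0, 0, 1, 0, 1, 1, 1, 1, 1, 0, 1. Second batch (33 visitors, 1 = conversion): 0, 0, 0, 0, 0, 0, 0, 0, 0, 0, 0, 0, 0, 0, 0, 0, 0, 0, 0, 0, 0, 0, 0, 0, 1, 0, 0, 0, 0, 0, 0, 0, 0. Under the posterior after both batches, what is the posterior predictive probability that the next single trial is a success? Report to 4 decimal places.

0.3040

The Beta prior is conjugate to a Binomial/Bernoulli likelihood; the update adds successes to α and failures to β.
After batch 1: Beta(5.4+14, 3.7+11) = Beta(19.4, 14.7).
After batch 2: Beta(19.4+1, 14.7+32) = Beta(20.4, 46.7).
For a single future Bernoulli trial, P(success | data) = α/(α+β) = 0.3040.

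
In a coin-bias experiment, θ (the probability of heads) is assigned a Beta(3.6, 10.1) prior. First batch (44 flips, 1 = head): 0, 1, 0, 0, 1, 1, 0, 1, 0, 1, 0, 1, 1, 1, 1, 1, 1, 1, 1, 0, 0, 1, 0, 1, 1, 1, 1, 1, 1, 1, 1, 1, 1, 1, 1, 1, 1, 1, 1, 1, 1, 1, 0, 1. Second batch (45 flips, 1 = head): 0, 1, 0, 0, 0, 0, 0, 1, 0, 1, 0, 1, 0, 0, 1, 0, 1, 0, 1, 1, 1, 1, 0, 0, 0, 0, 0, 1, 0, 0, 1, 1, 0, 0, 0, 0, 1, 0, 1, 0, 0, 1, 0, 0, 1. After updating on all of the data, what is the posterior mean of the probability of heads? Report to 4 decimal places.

The Beta prior is conjugate to a Binomial/Bernoulli likelihood; the update adds successes to α and failures to β.
After batch 1: Beta(3.6+34, 10.1+10) = Beta(37.6, 20.1).
After batch 2: Beta(37.6+17, 20.1+28) = Beta(54.6, 48.1).
Posterior mean = α/(α+β) = 54.6/102.7 = 0.5316.

0.5316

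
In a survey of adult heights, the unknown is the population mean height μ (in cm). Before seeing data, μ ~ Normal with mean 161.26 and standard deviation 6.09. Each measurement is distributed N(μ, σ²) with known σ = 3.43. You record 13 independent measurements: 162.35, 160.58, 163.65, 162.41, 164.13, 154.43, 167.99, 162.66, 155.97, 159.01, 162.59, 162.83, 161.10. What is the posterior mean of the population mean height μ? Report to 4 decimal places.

For Normal data with known variance σ², a Normal(μ₀, σ₀²) prior on μ is conjugate. Posterior precision = 1/σ₀² + n/σ²; posterior mean is the precision-weighted average of μ₀ and x̄.
Σxᵢ = 162.35 + 160.58 + 163.65 + 162.41 + 164.13 + 154.43 + 167.99 + 162.66 + 155.97 + 159.01 + 162.59 + 162.83 + 161.10 = 2099.7, so n·x̄ = 2099.7.
σ₀² = 6.09² = 37.0881, σ² = 3.43² = 11.7649; σ² + n·σ₀² = 11.7649 + 13·37.0881 = 493.9102.
Posterior mean = (μ₀/σ₀² + n·x̄/σ²)/(1/σ₀² + n/σ²) = (σ²·μ₀ + σ₀²·n·x̄)/(σ² + n·σ₀²) = (11.7649·161.26 + 37.0881·2099.7)/493.9102 = 79771.091344/493.9102 = 161.5093.

161.5093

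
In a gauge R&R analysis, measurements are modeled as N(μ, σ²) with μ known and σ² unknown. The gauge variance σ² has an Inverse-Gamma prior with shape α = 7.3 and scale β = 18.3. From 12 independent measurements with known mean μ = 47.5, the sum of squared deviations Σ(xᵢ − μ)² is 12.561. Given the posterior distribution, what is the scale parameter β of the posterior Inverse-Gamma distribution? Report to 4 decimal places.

With known mean μ and an Inverse-Gamma(α, β) prior on σ², the Normal likelihood is conjugate: posterior is Inv-Gamma(α + n/2, β + Σ(xᵢ−μ)²/2).
Posterior: Inv-Gamma(7.3 + 12/2, 18.3 + 12.561/2) = Inv-Gamma(13.30, 24.5805).
Posterior β = 24.5805.

24.5805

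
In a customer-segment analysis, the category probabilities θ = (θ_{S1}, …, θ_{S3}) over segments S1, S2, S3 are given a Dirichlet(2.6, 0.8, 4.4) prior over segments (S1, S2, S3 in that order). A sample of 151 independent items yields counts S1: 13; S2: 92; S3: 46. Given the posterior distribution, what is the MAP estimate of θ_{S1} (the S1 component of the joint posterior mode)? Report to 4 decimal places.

The Dirichlet prior is conjugate to the Multinomial likelihood: each posterior αⱼ = prior αⱼ + observed count nⱼ.
Posterior concentration: (15.6, 92.8, 50.4), total = 158.8.
Joint mode component: (α_{S1}−1)/(Σα−K) = 14.6/155.8 = 0.0937.

0.0937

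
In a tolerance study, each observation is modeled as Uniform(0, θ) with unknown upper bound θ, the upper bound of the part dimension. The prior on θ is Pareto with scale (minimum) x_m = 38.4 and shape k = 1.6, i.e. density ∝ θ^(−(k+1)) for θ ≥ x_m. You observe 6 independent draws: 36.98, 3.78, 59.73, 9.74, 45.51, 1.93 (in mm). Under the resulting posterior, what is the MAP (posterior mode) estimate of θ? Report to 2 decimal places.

59.73

A Pareto(scale x_m, shape k) prior on the upper bound θ of Uniform(0, θ) is conjugate: posterior is Pareto(max(x_m, max xᵢ), k + n).
Sample maximum = 59.73; prior scale x_m = 38.4 → posterior scale = max = 59.73.
Posterior shape = 1.6 + 6 = 7.6.
The Pareto density is decreasing on [x_m, ∞), so the mode is x_m = 59.73.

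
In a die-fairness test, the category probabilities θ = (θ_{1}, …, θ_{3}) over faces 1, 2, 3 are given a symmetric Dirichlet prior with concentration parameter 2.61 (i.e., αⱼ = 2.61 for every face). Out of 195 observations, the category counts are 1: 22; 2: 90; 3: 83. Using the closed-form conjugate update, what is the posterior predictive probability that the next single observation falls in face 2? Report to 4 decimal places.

0.4566

The Dirichlet prior is conjugate to the Multinomial likelihood: each posterior αⱼ = prior αⱼ + observed count nⱼ.
Posterior concentration: (24.61, 92.61, 85.61), total = 202.83.
P(next = 2 | data) = α_{2}/Σα = 0.4566.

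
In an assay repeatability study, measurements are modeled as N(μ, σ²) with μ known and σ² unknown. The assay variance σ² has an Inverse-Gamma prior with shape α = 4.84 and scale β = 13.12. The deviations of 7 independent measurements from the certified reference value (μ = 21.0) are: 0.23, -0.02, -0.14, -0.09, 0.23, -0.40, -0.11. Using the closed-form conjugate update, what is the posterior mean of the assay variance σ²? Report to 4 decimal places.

With known mean μ and an Inverse-Gamma(α, β) prior on σ², the Normal likelihood is conjugate: posterior is Inv-Gamma(α + n/2, β + Σ(xᵢ−μ)²/2).
Σ(xᵢ−μ)² = (0.23)² + (-0.02)² + (-0.14)² + (-0.09)² + (0.23)² + (-0.40)² + (-0.11)² = 0.3060.
Posterior: Inv-Gamma(4.84 + 7/2, 13.12 + 0.3060/2) = Inv-Gamma(8.34, 13.27300).
E[σ²|data] = β/(α−1) = 13.27300/7.34 = 1.8083.

1.8083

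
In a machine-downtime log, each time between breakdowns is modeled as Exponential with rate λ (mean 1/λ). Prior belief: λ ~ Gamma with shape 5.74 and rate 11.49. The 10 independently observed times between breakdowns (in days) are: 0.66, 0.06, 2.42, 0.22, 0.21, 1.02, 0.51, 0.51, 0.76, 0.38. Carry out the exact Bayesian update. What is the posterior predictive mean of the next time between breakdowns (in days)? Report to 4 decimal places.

1.2374

With a Gamma(shape α, rate β) prior on the exponential rate λ, the posterior after n observations with total T = Σxᵢ is Gamma(α+n, β+T).
Sum of observations T = 6.75 days; n = 10.
Posterior: Gamma(5.74+10, 11.49+6.75) = Gamma(15.74, 18.24).
The predictive distribution for the next observation is Lomax; its mean is β/(α−1) = 18.24/14.74 = 1.2374.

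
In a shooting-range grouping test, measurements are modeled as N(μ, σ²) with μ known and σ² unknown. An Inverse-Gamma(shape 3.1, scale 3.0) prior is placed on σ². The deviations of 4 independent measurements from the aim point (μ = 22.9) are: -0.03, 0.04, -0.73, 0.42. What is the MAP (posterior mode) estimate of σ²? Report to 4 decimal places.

0.5501

With known mean μ and an Inverse-Gamma(α, β) prior on σ², the Normal likelihood is conjugate: posterior is Inv-Gamma(α + n/2, β + Σ(xᵢ−μ)²/2).
Σ(xᵢ−μ)² = (-0.03)² + (0.04)² + (-0.73)² + (0.42)² = 0.7118.
Posterior: Inv-Gamma(3.1 + 4/2, 3.0 + 0.7118/2) = Inv-Gamma(5.10, 3.35590).
Mode = β/(α+1) = 3.35590/6.10 = 0.5501.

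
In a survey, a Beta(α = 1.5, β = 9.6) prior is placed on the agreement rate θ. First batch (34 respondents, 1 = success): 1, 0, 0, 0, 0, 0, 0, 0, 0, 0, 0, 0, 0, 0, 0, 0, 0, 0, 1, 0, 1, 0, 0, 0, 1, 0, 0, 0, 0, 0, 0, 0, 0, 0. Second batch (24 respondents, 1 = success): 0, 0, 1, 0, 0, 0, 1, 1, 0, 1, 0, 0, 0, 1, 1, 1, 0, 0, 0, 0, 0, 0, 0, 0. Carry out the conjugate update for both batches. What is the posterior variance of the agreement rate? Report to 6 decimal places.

0.002114

The Beta prior is conjugate to a Binomial/Bernoulli likelihood; the update adds successes to α and failures to β.
After batch 1: Beta(1.5+4, 9.6+30) = Beta(5.5, 39.6).
After batch 2: Beta(5.5+7, 39.6+17) = Beta(12.5, 56.6).
Var = αβ/((α+β)²(α+β+1)) = 12.5·56.6/(69.1²·70.1) = 0.002114.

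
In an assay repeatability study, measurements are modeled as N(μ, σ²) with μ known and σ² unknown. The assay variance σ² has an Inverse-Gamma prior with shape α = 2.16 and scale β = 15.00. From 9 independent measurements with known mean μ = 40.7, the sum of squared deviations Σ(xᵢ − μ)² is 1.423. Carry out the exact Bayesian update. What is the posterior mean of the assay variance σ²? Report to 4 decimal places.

2.7759

With known mean μ and an Inverse-Gamma(α, β) prior on σ², the Normal likelihood is conjugate: posterior is Inv-Gamma(α + n/2, β + Σ(xᵢ−μ)²/2).
Posterior: Inv-Gamma(2.16 + 9/2, 15.00 + 1.423/2) = Inv-Gamma(6.66, 15.7115).
E[σ²|data] = β/(α−1) = 15.7115/5.66 = 2.7759.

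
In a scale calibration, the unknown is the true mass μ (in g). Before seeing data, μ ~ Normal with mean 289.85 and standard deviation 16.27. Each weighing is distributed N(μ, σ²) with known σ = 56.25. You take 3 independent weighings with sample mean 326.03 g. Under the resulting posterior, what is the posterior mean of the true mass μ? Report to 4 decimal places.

For Normal data with known variance σ², a Normal(μ₀, σ₀²) prior on μ is conjugate. Posterior precision = 1/σ₀² + n/σ²; posterior mean is the precision-weighted average of μ₀ and x̄.
n·x̄ = 3·326.03 = 978.09.
σ₀² = 16.27² = 264.7129, σ² = 56.25² = 3164.0625; σ² + n·σ₀² = 3164.0625 + 3·264.7129 = 3958.2012.
Posterior mean = (μ₀/σ₀² + n·x̄/σ²)/(1/σ₀² + n/σ²) = (σ²·μ₀ + σ₀²·n·x̄)/(σ² + n·σ₀²) = (3164.0625·289.85 + 264.7129·978.09)/3958.2012 = 1176016.555986/3958.2012 = 297.1088.

297.1088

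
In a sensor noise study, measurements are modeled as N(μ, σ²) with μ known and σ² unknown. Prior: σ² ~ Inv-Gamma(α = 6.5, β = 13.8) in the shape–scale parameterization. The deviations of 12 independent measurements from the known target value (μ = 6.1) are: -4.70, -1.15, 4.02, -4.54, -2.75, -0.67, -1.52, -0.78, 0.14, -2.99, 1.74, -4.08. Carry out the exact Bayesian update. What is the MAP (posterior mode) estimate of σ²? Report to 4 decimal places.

With known mean μ and an Inverse-Gamma(α, β) prior on σ², the Normal likelihood is conjugate: posterior is Inv-Gamma(α + n/2, β + Σ(xᵢ−μ)²/2).
Σ(xᵢ−μ)² = (-4.70)² + (-1.15)² + (4.02)² + (-4.54)² + (-2.75)² + (-0.67)² + (-1.52)² + (-0.78)² + (0.14)² + (-2.99)² + (1.74)² + (-4.08)² = 99.7484.
Posterior: Inv-Gamma(6.5 + 12/2, 13.8 + 99.7484/2) = Inv-Gamma(12.50, 63.67420).
Mode = β/(α+1) = 63.67420/13.50 = 4.7166.

4.7166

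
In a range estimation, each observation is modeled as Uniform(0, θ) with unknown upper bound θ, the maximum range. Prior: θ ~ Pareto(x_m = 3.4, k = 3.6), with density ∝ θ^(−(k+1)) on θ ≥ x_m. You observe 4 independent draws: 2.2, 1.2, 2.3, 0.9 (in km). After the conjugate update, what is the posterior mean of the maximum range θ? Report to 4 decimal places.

3.9152

A Pareto(scale x_m, shape k) prior on the upper bound θ of Uniform(0, θ) is conjugate: posterior is Pareto(max(x_m, max xᵢ), k + n).
Sample maximum = 2.3; prior scale x_m = 3.4 → posterior scale = max = 3.4.
Posterior shape = 3.6 + 4 = 7.6.
E[θ|data] = k·x_m/(k−1) = 7.6·3.4/6.6 = 3.9152.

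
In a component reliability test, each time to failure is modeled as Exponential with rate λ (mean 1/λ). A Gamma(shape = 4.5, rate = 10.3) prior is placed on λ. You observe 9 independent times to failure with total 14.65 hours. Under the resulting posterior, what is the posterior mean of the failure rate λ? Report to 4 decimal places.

0.5411

With a Gamma(shape α, rate β) prior on the exponential rate λ, the posterior after n observations with total T = Σxᵢ is Gamma(α+n, β+T).
Posterior: Gamma(4.5+9, 10.3+14.65) = Gamma(13.5, 24.95).
Posterior mean of λ = α/β = 13.5/24.95 = 0.5411.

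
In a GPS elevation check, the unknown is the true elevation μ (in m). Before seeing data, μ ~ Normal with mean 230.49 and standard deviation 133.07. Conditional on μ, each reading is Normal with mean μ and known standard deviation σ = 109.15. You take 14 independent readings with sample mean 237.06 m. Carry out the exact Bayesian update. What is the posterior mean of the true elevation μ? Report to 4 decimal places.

236.7587

For Normal data with known variance σ², a Normal(μ₀, σ₀²) prior on μ is conjugate. Posterior precision = 1/σ₀² + n/σ²; posterior mean is the precision-weighted average of μ₀ and x̄.
n·x̄ = 14·237.06 = 3318.84.
σ₀² = 133.07² = 17707.6249, σ² = 109.15² = 11913.7225; σ² + n·σ₀² = 11913.7225 + 14·17707.6249 = 259820.4711.
Posterior mean = (μ₀/σ₀² + n·x̄/σ²)/(1/σ₀² + n/σ²) = (σ²·μ₀ + σ₀²·n·x̄)/(σ² + n·σ₀²) = (11913.7225·230.49 + 17707.6249·3318.84)/259820.4711 = 61514767.722141/259820.4711 = 236.7587.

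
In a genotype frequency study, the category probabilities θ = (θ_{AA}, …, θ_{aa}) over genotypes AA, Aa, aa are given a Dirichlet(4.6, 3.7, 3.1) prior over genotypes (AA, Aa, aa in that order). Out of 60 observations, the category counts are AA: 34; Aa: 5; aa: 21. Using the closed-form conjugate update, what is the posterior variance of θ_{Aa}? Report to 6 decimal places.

0.001478

The Dirichlet prior is conjugate to the Multinomial likelihood: each posterior αⱼ = prior αⱼ + observed count nⱼ.
Posterior concentration: (38.6, 8.7, 24.1), total = 71.4.
Var[θ_j] = α_j(Σα−α_j)/((Σα)²(Σα+1)) = 8.7·62.7/(71.4²·72.4) = 0.001478.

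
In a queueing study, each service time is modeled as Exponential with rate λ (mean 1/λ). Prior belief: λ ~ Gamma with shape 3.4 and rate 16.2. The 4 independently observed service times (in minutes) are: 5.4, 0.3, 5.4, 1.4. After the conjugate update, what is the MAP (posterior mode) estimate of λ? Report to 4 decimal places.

0.2230

With a Gamma(shape α, rate β) prior on the exponential rate λ, the posterior after n observations with total T = Σxᵢ is Gamma(α+n, β+T).
Sum of observations T = 12.5 minutes; n = 4.
Posterior: Gamma(3.4+4, 16.2+12.5) = Gamma(7.4, 28.7).
Mode = (α−1)/β = 0.2230.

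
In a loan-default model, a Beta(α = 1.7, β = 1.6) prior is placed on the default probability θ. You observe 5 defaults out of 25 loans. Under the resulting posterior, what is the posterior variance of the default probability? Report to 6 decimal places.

0.006167

The Beta prior is conjugate to a Binomial/Bernoulli likelihood; the update adds successes to α and failures to β.
Posterior: Beta(α+k, β+n−k) = Beta(1.7+5, 1.6+20) = Beta(6.7, 21.6).
Var = αβ/((α+β)²(α+β+1)) = 6.7·21.6/(28.3²·29.3) = 0.006167.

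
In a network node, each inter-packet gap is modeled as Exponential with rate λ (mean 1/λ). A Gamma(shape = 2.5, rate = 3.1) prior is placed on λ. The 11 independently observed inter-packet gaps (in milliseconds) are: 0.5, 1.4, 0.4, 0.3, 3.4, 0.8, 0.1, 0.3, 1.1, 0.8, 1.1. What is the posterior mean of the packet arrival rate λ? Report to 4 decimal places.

1.0150

With a Gamma(shape α, rate β) prior on the exponential rate λ, the posterior after n observations with total T = Σxᵢ is Gamma(α+n, β+T).
Sum of observations T = 10.2 milliseconds; n = 11.
Posterior: Gamma(2.5+11, 3.1+10.2) = Gamma(13.5, 13.3).
Posterior mean of λ = α/β = 13.5/13.3 = 1.0150.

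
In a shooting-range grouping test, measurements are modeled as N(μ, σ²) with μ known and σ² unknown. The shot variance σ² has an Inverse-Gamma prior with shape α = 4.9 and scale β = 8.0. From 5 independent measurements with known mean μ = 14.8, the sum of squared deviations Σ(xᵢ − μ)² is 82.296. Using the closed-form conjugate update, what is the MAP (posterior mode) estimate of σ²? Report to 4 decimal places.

5.8510

With known mean μ and an Inverse-Gamma(α, β) prior on σ², the Normal likelihood is conjugate: posterior is Inv-Gamma(α + n/2, β + Σ(xᵢ−μ)²/2).
Posterior: Inv-Gamma(4.9 + 5/2, 8.0 + 82.296/2) = Inv-Gamma(7.40, 49.1480).
Mode = β/(α+1) = 49.1480/8.40 = 5.8510.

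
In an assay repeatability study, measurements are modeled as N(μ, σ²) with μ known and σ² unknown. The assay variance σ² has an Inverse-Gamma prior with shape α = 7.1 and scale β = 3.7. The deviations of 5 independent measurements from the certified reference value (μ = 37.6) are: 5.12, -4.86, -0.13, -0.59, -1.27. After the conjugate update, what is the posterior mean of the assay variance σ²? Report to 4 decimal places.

With known mean μ and an Inverse-Gamma(α, β) prior on σ², the Normal likelihood is conjugate: posterior is Inv-Gamma(α + n/2, β + Σ(xᵢ−μ)²/2).
Σ(xᵢ−μ)² = (5.12)² + (-4.86)² + (-0.13)² + (-0.59)² + (-1.27)² = 51.8119.
Posterior: Inv-Gamma(7.1 + 5/2, 3.7 + 51.8119/2) = Inv-Gamma(9.60, 29.60595).
E[σ²|data] = β/(α−1) = 29.60595/8.60 = 3.4426.

3.4426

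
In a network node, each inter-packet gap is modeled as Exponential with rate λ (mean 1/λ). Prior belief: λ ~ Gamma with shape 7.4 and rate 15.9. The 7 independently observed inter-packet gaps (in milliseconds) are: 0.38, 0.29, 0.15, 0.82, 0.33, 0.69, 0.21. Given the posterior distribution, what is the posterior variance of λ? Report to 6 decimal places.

0.040873

With a Gamma(shape α, rate β) prior on the exponential rate λ, the posterior after n observations with total T = Σxᵢ is Gamma(α+n, β+T).
Sum of observations T = 2.87 milliseconds; n = 7.
Posterior: Gamma(7.4+7, 15.9+2.87) = Gamma(14.4, 18.77).
Var = α/β² = 0.040873.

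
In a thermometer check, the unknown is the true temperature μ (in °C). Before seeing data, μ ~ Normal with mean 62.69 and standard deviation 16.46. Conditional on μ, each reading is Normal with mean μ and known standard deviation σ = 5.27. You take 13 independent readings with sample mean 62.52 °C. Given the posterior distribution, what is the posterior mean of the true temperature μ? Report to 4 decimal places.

For Normal data with known variance σ², a Normal(μ₀, σ₀²) prior on μ is conjugate. Posterior precision = 1/σ₀² + n/σ²; posterior mean is the precision-weighted average of μ₀ and x̄.
n·x̄ = 13·62.52 = 812.76.
σ₀² = 16.46² = 270.9316, σ² = 5.27² = 27.7729; σ² + n·σ₀² = 27.7729 + 13·270.9316 = 3549.8837.
Posterior mean = (μ₀/σ₀² + n·x̄/σ²)/(1/σ₀² + n/σ²) = (σ²·μ₀ + σ₀²·n·x̄)/(σ² + n·σ₀²) = (27.7729·62.69 + 270.9316·812.76)/3549.8837 = 221943.450317/3549.8837 = 62.5213.

62.5213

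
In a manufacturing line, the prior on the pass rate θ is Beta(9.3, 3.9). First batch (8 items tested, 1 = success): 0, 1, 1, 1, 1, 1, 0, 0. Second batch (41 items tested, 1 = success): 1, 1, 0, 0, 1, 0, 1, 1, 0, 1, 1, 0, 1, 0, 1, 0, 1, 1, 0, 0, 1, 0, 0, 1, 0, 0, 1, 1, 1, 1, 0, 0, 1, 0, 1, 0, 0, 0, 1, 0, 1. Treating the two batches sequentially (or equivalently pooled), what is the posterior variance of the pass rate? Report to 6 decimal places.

The Beta prior is conjugate to a Binomial/Bernoulli likelihood; the update adds successes to α and failures to β.
After batch 1: Beta(9.3+5, 3.9+3) = Beta(14.3, 6.9).
After batch 2: Beta(14.3+21, 6.9+20) = Beta(35.3, 26.9).
Var = αβ/((α+β)²(α+β+1)) = 35.3·26.9/(62.2²·63.2) = 0.003884.

0.003884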